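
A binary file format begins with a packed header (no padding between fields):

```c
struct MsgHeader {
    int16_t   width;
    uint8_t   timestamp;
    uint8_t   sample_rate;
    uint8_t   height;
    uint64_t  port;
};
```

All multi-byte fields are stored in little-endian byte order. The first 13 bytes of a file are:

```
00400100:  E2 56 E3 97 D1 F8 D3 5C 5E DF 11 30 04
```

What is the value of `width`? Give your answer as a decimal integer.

22242

`width` is the first field, at byte offset 0, occupying 2 bytes.
Bytes at offsets 0..1: E2 56.
Little-endian: lowest address holds the least-significant byte.
Reassemble most-significant byte first: 56 E2 → 0x56E2.
0x56E2 = 22242.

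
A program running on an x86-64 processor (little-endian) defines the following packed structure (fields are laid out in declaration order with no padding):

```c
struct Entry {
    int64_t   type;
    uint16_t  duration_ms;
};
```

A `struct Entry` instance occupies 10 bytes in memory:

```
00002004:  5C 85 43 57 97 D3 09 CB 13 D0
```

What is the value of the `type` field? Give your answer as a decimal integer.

-3816286562262219428

`type` is the first field, at byte offset 0, occupying 8 bytes.
Bytes at offsets 0..7: 5C 85 43 57 97 D3 09 CB.
Little-endian stores the least-significant byte at the lowest address.
Reassemble most-significant byte first: CB 09 D3 97 57 43 85 5C → 0xCB09D3975743855C.
Top bit is set, so as a signed 64-bit value this is 0xCB09D3975743855C − 2^64 = -3816286562262219428.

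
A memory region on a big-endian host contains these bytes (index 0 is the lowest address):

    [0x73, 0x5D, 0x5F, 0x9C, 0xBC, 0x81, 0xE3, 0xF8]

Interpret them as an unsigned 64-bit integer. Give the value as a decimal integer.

8312905613977969656

In big-endian order the high byte comes first in memory.
The bytes are already most-significant first: 0x735D5F9CBC81E3F8.
0x735D5F9CBC81E3F8 = 8312905613977969656.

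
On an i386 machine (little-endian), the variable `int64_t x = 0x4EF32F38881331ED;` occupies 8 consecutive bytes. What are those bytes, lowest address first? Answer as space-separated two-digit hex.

ED 31 13 88 38 2F F3 4E

Split into bytes (most-significant first): 4E F3 2F 38 88 13 31 ED.
Little-endian: lowest address holds the least-significant byte.
So at ascending addresses the bytes are ED 31 13 88 38 2F F3 4E.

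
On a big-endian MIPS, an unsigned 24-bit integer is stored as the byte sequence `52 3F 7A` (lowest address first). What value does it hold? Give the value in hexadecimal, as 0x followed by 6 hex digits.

0x523F7A

Big-endian: lowest address holds the most-significant byte.
The bytes are already most-significant first: 0x523F7A.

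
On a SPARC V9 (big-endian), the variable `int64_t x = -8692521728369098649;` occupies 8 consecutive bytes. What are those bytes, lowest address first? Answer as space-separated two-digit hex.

87 5D F5 8B 02 32 00 67

Two's complement of -8692521728369098649 in 64 bits: 8692521728369098649 = 0x78A20A74FDCDFF99; invert → 0x875DF58B02320066; add 1 → 0x875DF58B02320067.
Split into bytes (most-significant first): 87 5D F5 8B 02 32 00 67.
In big-endian order the high byte comes first in memory.
So the memory order matches the most-significant-first order: 87 5D F5 8B 02 32 00 67.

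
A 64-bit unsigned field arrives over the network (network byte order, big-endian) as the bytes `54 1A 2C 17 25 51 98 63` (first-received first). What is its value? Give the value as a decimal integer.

6060204726502398051

Big-endian stores the most-significant byte at the lowest address.
The bytes are already most-significant first: 0x541A2C1725519863.
0x541A2C1725519863 = 6060204726502398051.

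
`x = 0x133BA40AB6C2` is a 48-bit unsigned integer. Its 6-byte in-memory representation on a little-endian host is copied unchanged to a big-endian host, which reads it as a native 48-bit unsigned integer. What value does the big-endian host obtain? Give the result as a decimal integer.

Stored little-endian, the bytes at ascending addresses are C2 B6 0A A4 3B 13.
Read back as big-endian, the last byte is least significant, giving 0xC2B60AA43B13.
0xC2B60AA43B13 = 214087118371603.

214087118371603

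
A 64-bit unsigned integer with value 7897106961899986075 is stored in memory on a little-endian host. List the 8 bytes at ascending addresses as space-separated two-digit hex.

7897106961899986075 in hexadecimal, padded to 64 bits, is 0x6D9828F0F1501C9B.
Split into bytes (most-significant first): 6D 98 28 F0 F1 50 1C 9B.
Little-endian stores the least-significant byte at the lowest address.
So at ascending addresses the bytes are 9B 1C 50 F1 F0 28 98 6D.

9B 1C 50 F1 F0 28 98 6D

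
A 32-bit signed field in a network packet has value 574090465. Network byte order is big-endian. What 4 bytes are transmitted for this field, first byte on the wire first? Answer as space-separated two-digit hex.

574090465 in hexadecimal, padded to 32 bits, is 0x2237ECE1.
Split into bytes (most-significant first): 22 37 EC E1.
Big-endian stores the most-significant byte at the lowest address.
So the memory order matches the most-significant-first order: 22 37 EC E1.

22 37 EC E1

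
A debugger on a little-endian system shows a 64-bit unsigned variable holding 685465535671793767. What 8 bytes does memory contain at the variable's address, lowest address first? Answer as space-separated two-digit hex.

685465535671793767 in hexadecimal, padded to 64 bits, is 0x09834345DF7D7867.
Split into bytes (most-significant first): 09 83 43 45 DF 7D 78 67.
Little-endian stores the least-significant byte at the lowest address.
So at ascending addresses the bytes are 67 78 7D DF 45 43 83 09.

67 78 7D DF 45 43 83 09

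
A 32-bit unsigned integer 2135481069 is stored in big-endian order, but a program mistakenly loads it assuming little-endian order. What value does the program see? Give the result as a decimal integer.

3990505599

2135481069 in 32-bit hexadecimal is 0x7F48DAED.
Stored big-endian, the bytes at ascending addresses are 7F 48 DA ED.
Read back as little-endian, the first byte is least significant, giving 0xEDDA487F.
0xEDDA487F = 3990505599.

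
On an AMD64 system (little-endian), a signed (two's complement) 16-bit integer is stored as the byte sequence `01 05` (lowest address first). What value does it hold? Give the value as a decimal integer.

1281

Little-endian: lowest address holds the least-significant byte.
Reassemble most-significant byte first: 05 01 → 0x0501.
0x0501 = 1281.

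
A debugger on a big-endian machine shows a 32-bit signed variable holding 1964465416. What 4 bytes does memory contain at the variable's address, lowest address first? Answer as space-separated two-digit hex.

1964465416 in hexadecimal, padded to 32 bits, is 0x75175D08.
Split into bytes (most-significant first): 75 17 5D 08.
Big-endian stores the most-significant byte at the lowest address.
So the memory order matches the most-significant-first order: 75 17 5D 08.

75 17 5D 08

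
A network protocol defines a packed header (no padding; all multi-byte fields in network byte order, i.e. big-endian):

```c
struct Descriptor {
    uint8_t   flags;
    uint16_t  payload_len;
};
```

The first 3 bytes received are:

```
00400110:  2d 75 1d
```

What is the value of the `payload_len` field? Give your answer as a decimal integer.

`payload_len` follows `flags` (1 byte), so it starts at byte offset 1 and occupies 2 bytes.
Bytes at offsets 1..2: 75 1D.
In big-endian order the high byte comes first in memory.
The bytes are already most-significant first: 0x751D.
0x751D = 29981.

29981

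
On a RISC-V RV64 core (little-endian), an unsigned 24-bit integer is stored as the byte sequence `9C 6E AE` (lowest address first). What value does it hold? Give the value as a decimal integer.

Little-endian: lowest address holds the least-significant byte.
Reassemble most-significant byte first: AE 6E 9C → 0xAE6E9C.
0xAE6E9C = 11431580.

11431580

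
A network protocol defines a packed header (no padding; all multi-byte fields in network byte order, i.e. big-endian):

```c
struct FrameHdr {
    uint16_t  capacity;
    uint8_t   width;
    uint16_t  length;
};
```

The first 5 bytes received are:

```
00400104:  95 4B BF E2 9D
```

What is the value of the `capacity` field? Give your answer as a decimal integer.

38219

`capacity` is the first field, at byte offset 0, occupying 2 bytes.
Bytes at offsets 0..1: 95 4B.
Big-endian stores the most-significant byte at the lowest address.
The bytes are already most-significant first: 0x954B.
0x954B = 38219.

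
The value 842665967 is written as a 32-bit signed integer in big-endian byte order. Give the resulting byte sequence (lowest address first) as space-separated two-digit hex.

842665967 in hexadecimal, padded to 32 bits, is 0x323A0FEF.
Split into bytes (most-significant first): 32 3A 0F EF.
Big-endian: lowest address holds the most-significant byte.
So the memory order matches the most-significant-first order: 32 3A 0F EF.

32 3A 0F EF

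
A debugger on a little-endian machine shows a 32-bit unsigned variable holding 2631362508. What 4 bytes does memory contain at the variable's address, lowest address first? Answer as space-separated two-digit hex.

2631362508 in hexadecimal, padded to 32 bits, is 0x9CD767CC.
Split into bytes (most-significant first): 9C D7 67 CC.
Little-endian stores the least-significant byte at the lowest address.
So at ascending addresses the bytes are CC 67 D7 9C.

CC 67 D7 9C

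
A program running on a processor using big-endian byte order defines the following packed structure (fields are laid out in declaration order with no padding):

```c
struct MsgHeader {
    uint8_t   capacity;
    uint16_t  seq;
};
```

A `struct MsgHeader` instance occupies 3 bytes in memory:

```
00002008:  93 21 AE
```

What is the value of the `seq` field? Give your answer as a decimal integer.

8622

`seq` follows `capacity` (1 byte), so it starts at byte offset 1 and occupies 2 bytes.
Bytes at offsets 1..2: 21 AE.
Big-endian stores the most-significant byte at the lowest address.
The bytes are already most-significant first: 0x21AE.
0x21AE = 8622.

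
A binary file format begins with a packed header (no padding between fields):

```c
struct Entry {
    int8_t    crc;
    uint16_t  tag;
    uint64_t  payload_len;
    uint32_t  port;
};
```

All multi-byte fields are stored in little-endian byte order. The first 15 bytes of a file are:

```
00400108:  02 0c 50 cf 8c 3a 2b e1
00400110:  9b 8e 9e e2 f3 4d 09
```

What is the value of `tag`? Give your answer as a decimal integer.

20492

`tag` follows `crc` (1 byte), so it starts at byte offset 1 and occupies 2 bytes.
Bytes at offsets 1..2: 0C 50.
In little-endian order the low byte comes first in memory.
Reassemble most-significant byte first: 50 0C → 0x500C.
0x500C = 20492.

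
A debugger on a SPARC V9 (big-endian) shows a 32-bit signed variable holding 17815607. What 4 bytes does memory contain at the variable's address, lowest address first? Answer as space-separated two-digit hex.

01 0F D8 37

17815607 in hexadecimal, padded to 32 bits, is 0x010FD837.
Split into bytes (most-significant first): 01 0F D8 37.
In big-endian order the high byte comes first in memory.
So the memory order matches the most-significant-first order: 01 0F D8 37.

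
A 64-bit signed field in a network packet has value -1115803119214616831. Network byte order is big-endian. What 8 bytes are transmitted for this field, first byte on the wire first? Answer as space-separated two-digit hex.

F0 83 DE F9 8F F0 9F 01

Two's complement of -1115803119214616831 in 64 bits: 1115803119214616831 = 0x0F7C2106700F60FF; invert → 0xF083DEF98FF09F00; add 1 → 0xF083DEF98FF09F01.
Split into bytes (most-significant first): F0 83 DE F9 8F F0 9F 01.
Big-endian: lowest address holds the most-significant byte.
So the memory order matches the most-significant-first order: F0 83 DE F9 8F F0 9F 01.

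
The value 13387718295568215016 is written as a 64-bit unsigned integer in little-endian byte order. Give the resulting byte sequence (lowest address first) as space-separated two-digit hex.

E8 6B 57 D0 DB BA CA B9

13387718295568215016 in hexadecimal, padded to 64 bits, is 0xB9CABADBD0576BE8.
Split into bytes (most-significant first): B9 CA BA DB D0 57 6B E8.
Little-endian stores the least-significant byte at the lowest address.
So at ascending addresses the bytes are E8 6B 57 D0 DB BA CA B9.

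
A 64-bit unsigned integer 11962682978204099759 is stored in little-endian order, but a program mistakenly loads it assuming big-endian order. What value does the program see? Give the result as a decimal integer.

11962682978204099759 in 64-bit hexadecimal is 0xA603FCC9A477A4AF.
Stored little-endian, the bytes at ascending addresses are AF A4 77 A4 C9 FC 03 A6.
Read back as big-endian, the last byte is least significant, giving 0xAFA477A4C9FC03A6.
0xAFA477A4C9FC03A6 = 12656372402465014694.

12656372402465014694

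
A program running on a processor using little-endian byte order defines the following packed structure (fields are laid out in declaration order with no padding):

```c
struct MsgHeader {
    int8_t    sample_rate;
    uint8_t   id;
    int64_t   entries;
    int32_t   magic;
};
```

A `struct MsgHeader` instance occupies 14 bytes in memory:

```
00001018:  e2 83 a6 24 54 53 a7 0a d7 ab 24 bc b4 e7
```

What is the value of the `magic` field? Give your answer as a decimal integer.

-407585756

`magic` follows `sample_rate` (1 B), `id` (1 B), `entries` (8 B), so it starts at offset 1 + 1 + 8 = 10 and occupies 4 bytes.
Bytes at offsets 10..13: 24 BC B4 E7.
Little-endian: lowest address holds the least-significant byte.
Reassemble most-significant byte first: E7 B4 BC 24 → 0xE7B4BC24.
Top bit is set, so as a signed 32-bit value this is 0xE7B4BC24 − 2^32 = -407585756.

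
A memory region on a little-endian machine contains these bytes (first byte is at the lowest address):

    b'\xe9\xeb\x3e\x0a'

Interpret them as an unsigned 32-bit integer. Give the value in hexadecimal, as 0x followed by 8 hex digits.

Little-endian stores the least-significant byte at the lowest address.
Reassemble most-significant byte first: 0A 3E EB E9 → 0x0A3EEBE9.

0x0A3EEBE9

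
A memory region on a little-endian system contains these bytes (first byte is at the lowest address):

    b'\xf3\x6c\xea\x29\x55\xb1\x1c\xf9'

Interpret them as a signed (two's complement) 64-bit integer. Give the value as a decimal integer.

-496326879584031501

Little-endian: lowest address holds the least-significant byte.
Reassemble most-significant byte first: F9 1C B1 55 29 EA 6C F3 → 0xF91CB15529EA6CF3.
Top bit is set, so as a signed 64-bit value this is 0xF91CB15529EA6CF3 − 2^64 = -496326879584031501.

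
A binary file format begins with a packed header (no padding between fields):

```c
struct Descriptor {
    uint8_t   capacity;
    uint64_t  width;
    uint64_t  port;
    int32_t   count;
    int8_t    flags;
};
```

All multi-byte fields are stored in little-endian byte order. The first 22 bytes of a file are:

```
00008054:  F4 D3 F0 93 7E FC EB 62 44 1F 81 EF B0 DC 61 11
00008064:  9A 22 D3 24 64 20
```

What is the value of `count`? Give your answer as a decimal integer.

1680134946

`count` follows `capacity` (1 B), `width` (8 B), `port` (8 B), so it starts at offset 1 + 8 + 8 = 17 and occupies 4 bytes.
Bytes at offsets 17..20: 22 D3 24 64.
In little-endian order the low byte comes first in memory.
Reassemble most-significant byte first: 64 24 D3 22 → 0x6424D322.
0x6424D322 = 1680134946.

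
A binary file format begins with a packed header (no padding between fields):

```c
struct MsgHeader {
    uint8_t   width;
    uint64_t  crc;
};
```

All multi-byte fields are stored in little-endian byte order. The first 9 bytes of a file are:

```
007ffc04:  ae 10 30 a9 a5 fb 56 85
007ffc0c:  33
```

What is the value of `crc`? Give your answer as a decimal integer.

3712469106652950544

`crc` follows `width` (1 byte), so it starts at byte offset 1 and occupies 8 bytes.
Bytes at offsets 1..8: 10 30 A9 A5 FB 56 85 33.
Little-endian stores the least-significant byte at the lowest address.
Reassemble most-significant byte first: 33 85 56 FB A5 A9 30 10 → 0x338556FBA5A93010.
0x338556FBA5A93010 = 3712469106652950544.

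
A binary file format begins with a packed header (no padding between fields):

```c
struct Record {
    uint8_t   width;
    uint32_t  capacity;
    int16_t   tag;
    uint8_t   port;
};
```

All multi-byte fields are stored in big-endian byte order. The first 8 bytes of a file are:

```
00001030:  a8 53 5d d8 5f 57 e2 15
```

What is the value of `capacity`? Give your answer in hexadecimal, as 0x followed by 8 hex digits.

0x535DD85F

`capacity` follows `width` (1 byte), so it starts at byte offset 1 and occupies 4 bytes.
Bytes at offsets 1..4: 53 5D D8 5F.
In big-endian order the high byte comes first in memory.
The bytes are already most-significant first: 0x535DD85F.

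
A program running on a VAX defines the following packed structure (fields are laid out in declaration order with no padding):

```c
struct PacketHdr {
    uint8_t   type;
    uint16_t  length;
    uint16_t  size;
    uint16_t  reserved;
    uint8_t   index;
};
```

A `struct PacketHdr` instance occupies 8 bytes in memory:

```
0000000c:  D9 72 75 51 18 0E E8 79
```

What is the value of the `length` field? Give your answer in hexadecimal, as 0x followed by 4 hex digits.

`length` follows `type` (1 byte), so it starts at byte offset 1 and occupies 2 bytes.
Bytes at offsets 1..2: 72 75.
Little-endian stores the least-significant byte at the lowest address.
Reassemble most-significant byte first: 75 72 → 0x7572.

0x7572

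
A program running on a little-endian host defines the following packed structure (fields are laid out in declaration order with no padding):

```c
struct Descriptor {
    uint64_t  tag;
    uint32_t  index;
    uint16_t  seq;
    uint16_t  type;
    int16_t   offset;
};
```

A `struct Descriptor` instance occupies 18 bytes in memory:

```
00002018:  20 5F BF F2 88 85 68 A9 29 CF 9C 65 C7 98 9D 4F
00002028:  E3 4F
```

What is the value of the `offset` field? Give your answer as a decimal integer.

20451

`offset` follows `tag` (8 B), `index` (4 B), `seq` (2 B), `type` (2 B), so it starts at offset 8 + 4 + 2 + 2 = 16 and occupies 2 bytes.
Bytes at offsets 16..17: E3 4F.
Little-endian: lowest address holds the least-significant byte.
Reassemble most-significant byte first: 4F E3 → 0x4FE3.
0x4FE3 = 20451.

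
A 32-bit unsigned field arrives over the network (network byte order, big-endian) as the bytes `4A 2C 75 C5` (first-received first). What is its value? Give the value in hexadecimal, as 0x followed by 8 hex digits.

Big-endian: lowest address holds the most-significant byte.
The bytes are already most-significant first: 0x4A2C75C5.

0x4A2C75C5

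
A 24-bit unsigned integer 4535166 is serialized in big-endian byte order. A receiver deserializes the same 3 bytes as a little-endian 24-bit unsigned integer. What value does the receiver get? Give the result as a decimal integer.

4535166 in 24-bit hexadecimal is 0x45337E.
Stored big-endian, the bytes at ascending addresses are 45 33 7E.
Read back as little-endian, the first byte is least significant, giving 0x7E3345.
0x7E3345 = 8270661.

8270661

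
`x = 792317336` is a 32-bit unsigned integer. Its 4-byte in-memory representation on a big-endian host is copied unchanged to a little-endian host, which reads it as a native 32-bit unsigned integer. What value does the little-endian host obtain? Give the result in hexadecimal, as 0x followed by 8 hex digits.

792317336 in 32-bit hexadecimal is 0x2F39CD98.
Stored big-endian, the bytes at ascending addresses are 2F 39 CD 98.
Read back as little-endian, the first byte is least significant, giving 0x98CD392F.

0x98CD392F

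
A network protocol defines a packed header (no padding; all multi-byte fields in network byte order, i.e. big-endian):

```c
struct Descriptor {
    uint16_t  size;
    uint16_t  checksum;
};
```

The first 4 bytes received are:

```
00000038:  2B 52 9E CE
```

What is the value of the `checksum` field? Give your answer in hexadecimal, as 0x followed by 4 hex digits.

0x9ECE

`checksum` follows `size` (2 bytes), so it starts at byte offset 2 and occupies 2 bytes.
Bytes at offsets 2..3: 9E CE.
Big-endian stores the most-significant byte at the lowest address.
The bytes are already most-significant first: 0x9ECE.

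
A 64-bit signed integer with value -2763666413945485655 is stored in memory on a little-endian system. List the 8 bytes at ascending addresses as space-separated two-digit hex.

A9 06 1A FF 09 7C A5 D9

Two's complement of -2763666413945485655 in 64 bits: 2763666413945485655 = 0x265A83F600E5F957; invert → 0xD9A57C09FF1A06A8; add 1 → 0xD9A57C09FF1A06A9.
Split into bytes (most-significant first): D9 A5 7C 09 FF 1A 06 A9.
Little-endian: lowest address holds the least-significant byte.
So at ascending addresses the bytes are A9 06 1A FF 09 7C A5 D9.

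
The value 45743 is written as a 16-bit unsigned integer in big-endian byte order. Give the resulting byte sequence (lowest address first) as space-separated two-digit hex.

45743 in hexadecimal, padded to 16 bits, is 0xB2AF.
Split into bytes (most-significant first): B2 AF.
Big-endian stores the most-significant byte at the lowest address.
So the memory order matches the most-significant-first order: B2 AF.

B2 AF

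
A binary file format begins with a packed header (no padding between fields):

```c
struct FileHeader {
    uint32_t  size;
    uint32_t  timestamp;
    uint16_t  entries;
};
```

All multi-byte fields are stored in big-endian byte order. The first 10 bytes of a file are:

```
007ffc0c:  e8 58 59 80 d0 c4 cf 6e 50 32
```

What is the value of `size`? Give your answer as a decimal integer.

`size` is the first field, at byte offset 0, occupying 4 bytes.
Bytes at offsets 0..3: E8 58 59 80.
Big-endian: lowest address holds the most-significant byte.
The bytes are already most-significant first: 0xE8585980.
0xE8585980 = 3898104192.

3898104192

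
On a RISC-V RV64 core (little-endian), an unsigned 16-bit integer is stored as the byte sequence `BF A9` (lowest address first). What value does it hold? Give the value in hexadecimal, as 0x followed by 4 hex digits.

Little-endian: lowest address holds the least-significant byte.
Reassemble most-significant byte first: A9 BF → 0xA9BF.

0xA9BF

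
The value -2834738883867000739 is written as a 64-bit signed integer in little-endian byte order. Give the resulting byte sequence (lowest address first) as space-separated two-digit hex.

Two's complement of -2834738883867000739 in 64 bits: 2834738883867000739 = 0x275703FEEBE13FA3; invert → 0xD8A8FC01141EC05C; add 1 → 0xD8A8FC01141EC05D.
Split into bytes (most-significant first): D8 A8 FC 01 14 1E C0 5D.
Little-endian: lowest address holds the least-significant byte.
So at ascending addresses the bytes are 5D C0 1E 14 01 FC A8 D8.

5D C0 1E 14 01 FC A8 D8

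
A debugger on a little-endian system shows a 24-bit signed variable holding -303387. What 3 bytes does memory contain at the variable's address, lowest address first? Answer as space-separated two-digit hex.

Two's complement of -303387 in 24 bits: 303387 = 0x04A11B; invert → 0xFB5EE4; add 1 → 0xFB5EE5.
Split into bytes (most-significant first): FB 5E E5.
Little-endian: lowest address holds the least-significant byte.
So at ascending addresses the bytes are E5 5E FB.

E5 5E FB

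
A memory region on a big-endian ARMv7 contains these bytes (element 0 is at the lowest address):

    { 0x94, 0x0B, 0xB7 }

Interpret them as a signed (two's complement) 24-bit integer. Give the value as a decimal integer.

Big-endian stores the most-significant byte at the lowest address.
The bytes are already most-significant first: 0x940BB7.
Top bit is set, so as a signed 24-bit value this is 0x940BB7 − 2^24 = -7074889.

-7074889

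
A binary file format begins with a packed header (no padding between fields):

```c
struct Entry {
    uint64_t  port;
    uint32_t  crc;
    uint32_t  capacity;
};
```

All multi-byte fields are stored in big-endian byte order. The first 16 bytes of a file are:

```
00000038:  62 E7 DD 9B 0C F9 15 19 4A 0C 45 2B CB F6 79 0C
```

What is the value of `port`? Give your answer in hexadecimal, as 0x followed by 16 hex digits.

`port` is the first field, at byte offset 0, occupying 8 bytes.
Bytes at offsets 0..7: 62 E7 DD 9B 0C F9 15 19.
Big-endian stores the most-significant byte at the lowest address.
The bytes are already most-significant first: 0x62E7DD9B0CF91519.

0x62E7DD9B0CF91519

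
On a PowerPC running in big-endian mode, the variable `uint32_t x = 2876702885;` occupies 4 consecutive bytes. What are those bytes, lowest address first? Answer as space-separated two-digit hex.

2876702885 in hexadecimal, padded to 32 bits, is 0xAB7700A5.
Split into bytes (most-significant first): AB 77 00 A5.
Big-endian: lowest address holds the most-significant byte.
So the memory order matches the most-significant-first order: AB 77 00 A5.

AB 77 00 A5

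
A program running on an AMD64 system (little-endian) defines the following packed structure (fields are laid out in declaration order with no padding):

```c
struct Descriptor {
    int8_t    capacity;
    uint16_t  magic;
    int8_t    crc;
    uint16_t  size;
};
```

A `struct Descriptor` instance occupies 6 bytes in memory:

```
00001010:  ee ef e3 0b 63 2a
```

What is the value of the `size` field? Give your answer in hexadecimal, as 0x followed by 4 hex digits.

`size` follows `capacity` (1 B), `magic` (2 B), `crc` (1 B), so it starts at offset 1 + 2 + 1 = 4 and occupies 2 bytes.
Bytes at offsets 4..5: 63 2A.
Little-endian stores the least-significant byte at the lowest address.
Reassemble most-significant byte first: 2A 63 → 0x2A63.

0x2A63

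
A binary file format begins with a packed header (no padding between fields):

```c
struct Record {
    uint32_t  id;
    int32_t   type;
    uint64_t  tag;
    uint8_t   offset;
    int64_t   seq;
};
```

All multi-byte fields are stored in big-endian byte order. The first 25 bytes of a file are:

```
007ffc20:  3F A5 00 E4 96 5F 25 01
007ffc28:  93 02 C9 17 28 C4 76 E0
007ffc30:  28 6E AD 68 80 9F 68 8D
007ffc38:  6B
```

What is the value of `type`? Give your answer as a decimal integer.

-1772149503

`type` follows `id` (4 bytes), so it starts at byte offset 4 and occupies 4 bytes.
Bytes at offsets 4..7: 96 5F 25 01.
Big-endian: lowest address holds the most-significant byte.
The bytes are already most-significant first: 0x965F2501.
Top bit is set, so as a signed 32-bit value this is 0x965F2501 − 2^32 = -1772149503.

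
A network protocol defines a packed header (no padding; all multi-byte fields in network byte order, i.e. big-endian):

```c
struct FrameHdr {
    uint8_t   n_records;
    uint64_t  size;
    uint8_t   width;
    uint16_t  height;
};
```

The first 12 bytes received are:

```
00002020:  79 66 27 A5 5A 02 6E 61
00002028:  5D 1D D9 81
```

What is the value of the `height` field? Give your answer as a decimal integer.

`height` follows `n_records` (1 B), `size` (8 B), `width` (1 B), so it starts at offset 1 + 8 + 1 = 10 and occupies 2 bytes.
Bytes at offsets 10..11: D9 81.
Big-endian stores the most-significant byte at the lowest address.
The bytes are already most-significant first: 0xD981.
0xD981 = 55681.

55681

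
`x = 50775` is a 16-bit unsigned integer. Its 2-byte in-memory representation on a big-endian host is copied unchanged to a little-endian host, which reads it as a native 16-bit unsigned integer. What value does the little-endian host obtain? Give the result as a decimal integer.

22470

50775 in 16-bit hexadecimal is 0xC657.
Stored big-endian, the bytes at ascending addresses are C6 57.
Read back as little-endian, the first byte is least significant, giving 0x57C6.
0x57C6 = 22470.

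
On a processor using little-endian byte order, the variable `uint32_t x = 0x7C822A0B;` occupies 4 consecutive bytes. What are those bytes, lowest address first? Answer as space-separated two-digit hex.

Split into bytes (most-significant first): 7C 82 2A 0B.
Little-endian stores the least-significant byte at the lowest address.
So at ascending addresses the bytes are 0B 2A 82 7C.

0B 2A 82 7C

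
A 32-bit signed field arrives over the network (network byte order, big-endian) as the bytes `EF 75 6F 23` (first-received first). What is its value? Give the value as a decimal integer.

-277516509

Big-endian stores the most-significant byte at the lowest address.
The bytes are already most-significant first: 0xEF756F23.
Top bit is set, so as a signed 32-bit value this is 0xEF756F23 − 2^32 = -277516509.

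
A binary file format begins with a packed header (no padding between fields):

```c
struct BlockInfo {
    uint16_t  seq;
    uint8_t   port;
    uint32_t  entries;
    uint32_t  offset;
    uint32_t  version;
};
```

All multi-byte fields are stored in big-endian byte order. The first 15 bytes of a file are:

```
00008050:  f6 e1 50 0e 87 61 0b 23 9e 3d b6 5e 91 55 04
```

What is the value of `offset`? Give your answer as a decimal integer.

`offset` follows `seq` (2 B), `port` (1 B), `entries` (4 B), so it starts at offset 2 + 1 + 4 = 7 and occupies 4 bytes.
Bytes at offsets 7..10: 23 9E 3D B6.
In big-endian order the high byte comes first in memory.
The bytes are already most-significant first: 0x239E3DB6.
0x239E3DB6 = 597573046.

597573046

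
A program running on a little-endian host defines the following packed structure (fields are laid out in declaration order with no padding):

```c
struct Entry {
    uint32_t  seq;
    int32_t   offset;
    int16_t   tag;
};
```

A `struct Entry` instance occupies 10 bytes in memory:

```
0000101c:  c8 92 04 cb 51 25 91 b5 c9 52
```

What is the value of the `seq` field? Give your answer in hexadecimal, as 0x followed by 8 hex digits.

0xCB0492C8

`seq` is the first field, at byte offset 0, occupying 4 bytes.
Bytes at offsets 0..3: C8 92 04 CB.
Little-endian: lowest address holds the least-significant byte.
Reassemble most-significant byte first: CB 04 92 C8 → 0xCB0492C8.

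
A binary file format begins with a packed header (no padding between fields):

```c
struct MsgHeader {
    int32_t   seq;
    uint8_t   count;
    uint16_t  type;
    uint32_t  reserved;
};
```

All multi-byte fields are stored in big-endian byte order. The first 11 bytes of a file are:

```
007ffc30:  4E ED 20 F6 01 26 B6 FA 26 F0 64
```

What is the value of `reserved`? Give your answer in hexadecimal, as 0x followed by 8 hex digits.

`reserved` follows `seq` (4 B), `count` (1 B), `type` (2 B), so it starts at offset 4 + 1 + 2 = 7 and occupies 4 bytes.
Bytes at offsets 7..10: FA 26 F0 64.
Big-endian stores the most-significant byte at the lowest address.
The bytes are already most-significant first: 0xFA26F064.

0xFA26F064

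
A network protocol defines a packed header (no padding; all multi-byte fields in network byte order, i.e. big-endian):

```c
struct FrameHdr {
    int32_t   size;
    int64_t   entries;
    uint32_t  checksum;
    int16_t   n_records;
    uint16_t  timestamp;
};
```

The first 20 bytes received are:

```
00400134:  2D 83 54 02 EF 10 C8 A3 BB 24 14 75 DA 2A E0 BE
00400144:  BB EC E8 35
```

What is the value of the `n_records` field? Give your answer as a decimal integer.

-17428

`n_records` follows `size` (4 B), `entries` (8 B), `checksum` (4 B), so it starts at offset 4 + 8 + 4 = 16 and occupies 2 bytes.
Bytes at offsets 16..17: BB EC.
Big-endian stores the most-significant byte at the lowest address.
The bytes are already most-significant first: 0xBBEC.
Top bit is set, so as a signed 16-bit value this is 0xBBEC − 2^16 = -17428.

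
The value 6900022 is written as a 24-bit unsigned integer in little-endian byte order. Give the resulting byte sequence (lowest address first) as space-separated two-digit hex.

36 49 69

6900022 in hexadecimal, padded to 24 bits, is 0x694936.
Split into bytes (most-significant first): 69 49 36.
Little-endian: lowest address holds the least-significant byte.
So at ascending addresses the bytes are 36 49 69.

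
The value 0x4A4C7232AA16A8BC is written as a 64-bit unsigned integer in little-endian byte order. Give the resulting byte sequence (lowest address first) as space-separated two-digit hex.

Split into bytes (most-significant first): 4A 4C 72 32 AA 16 A8 BC.
Little-endian stores the least-significant byte at the lowest address.
So at ascending addresses the bytes are BC A8 16 AA 32 72 4C 4A.

BC A8 16 AA 32 72 4C 4A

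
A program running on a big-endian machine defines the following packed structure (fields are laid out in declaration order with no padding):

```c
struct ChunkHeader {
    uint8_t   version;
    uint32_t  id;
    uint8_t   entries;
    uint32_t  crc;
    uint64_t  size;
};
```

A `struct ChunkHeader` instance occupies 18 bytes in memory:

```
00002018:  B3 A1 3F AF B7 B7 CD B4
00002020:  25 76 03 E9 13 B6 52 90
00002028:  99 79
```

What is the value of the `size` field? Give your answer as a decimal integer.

`size` follows `version` (1 B), `id` (4 B), `entries` (1 B), `crc` (4 B), so it starts at offset 1 + 4 + 1 + 4 = 10 and occupies 8 bytes.
Bytes at offsets 10..17: 03 E9 13 B6 52 90 99 79.
Big-endian stores the most-significant byte at the lowest address.
The bytes are already most-significant first: 0x03E913B652909979.
0x03E913B652909979 = 281778125477550457.

281778125477550457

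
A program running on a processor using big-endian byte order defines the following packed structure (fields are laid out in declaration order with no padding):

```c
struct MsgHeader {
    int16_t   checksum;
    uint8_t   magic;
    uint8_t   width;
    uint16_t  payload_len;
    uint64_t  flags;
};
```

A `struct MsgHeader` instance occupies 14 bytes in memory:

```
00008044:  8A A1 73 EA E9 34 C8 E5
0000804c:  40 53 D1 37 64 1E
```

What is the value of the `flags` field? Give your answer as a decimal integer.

14476047305988858910

`flags` follows `checksum` (2 B), `magic` (1 B), `width` (1 B), `payload_len` (2 B), so it starts at offset 2 + 1 + 1 + 2 = 6 and occupies 8 bytes.
Bytes at offsets 6..13: C8 E5 40 53 D1 37 64 1E.
Big-endian stores the most-significant byte at the lowest address.
The bytes are already most-significant first: 0xC8E54053D137641E.
0xC8E54053D137641E = 14476047305988858910.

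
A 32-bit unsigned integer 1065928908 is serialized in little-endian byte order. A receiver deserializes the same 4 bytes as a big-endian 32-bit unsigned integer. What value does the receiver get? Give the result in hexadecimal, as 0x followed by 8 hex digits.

0xCCC8883F

1065928908 in 32-bit hexadecimal is 0x3F88C8CC.
Stored little-endian, the bytes at ascending addresses are CC C8 88 3F.
Read back as big-endian, the last byte is least significant, giving 0xCCC8883F.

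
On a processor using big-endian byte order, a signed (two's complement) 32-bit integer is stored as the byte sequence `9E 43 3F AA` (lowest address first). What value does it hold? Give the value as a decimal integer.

Big-endian stores the most-significant byte at the lowest address.
The bytes are already most-significant first: 0x9E433FAA.
Top bit is set, so as a signed 32-bit value this is 0x9E433FAA − 2^32 = -1639759958.

-1639759958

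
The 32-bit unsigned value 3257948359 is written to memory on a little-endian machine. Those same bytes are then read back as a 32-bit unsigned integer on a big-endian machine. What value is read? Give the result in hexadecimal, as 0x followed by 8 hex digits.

0xC75830C2

3257948359 in 32-bit hexadecimal is 0xC23058C7.
Stored little-endian, the bytes at ascending addresses are C7 58 30 C2.
Read back as big-endian, the last byte is least significant, giving 0xC75830C2.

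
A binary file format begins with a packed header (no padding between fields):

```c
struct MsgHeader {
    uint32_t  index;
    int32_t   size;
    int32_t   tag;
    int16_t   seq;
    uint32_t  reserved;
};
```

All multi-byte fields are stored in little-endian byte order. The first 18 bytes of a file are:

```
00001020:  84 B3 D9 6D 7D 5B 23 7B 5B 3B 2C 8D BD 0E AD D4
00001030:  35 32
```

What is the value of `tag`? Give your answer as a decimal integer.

-1926481061

`tag` follows `index` (4 B), `size` (4 B), so it starts at offset 4 + 4 = 8 and occupies 4 bytes.
Bytes at offsets 8..11: 5B 3B 2C 8D.
In little-endian order the low byte comes first in memory.
Reassemble most-significant byte first: 8D 2C 3B 5B → 0x8D2C3B5B.
Top bit is set, so as a signed 32-bit value this is 0x8D2C3B5B − 2^32 = -1926481061.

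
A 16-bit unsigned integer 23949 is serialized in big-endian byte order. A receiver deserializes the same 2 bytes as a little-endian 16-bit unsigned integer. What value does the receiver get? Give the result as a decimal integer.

23949 in 16-bit hexadecimal is 0x5D8D.
Stored big-endian, the bytes at ascending addresses are 5D 8D.
Read back as little-endian, the first byte is least significant, giving 0x8D5D.
0x8D5D = 36189.

36189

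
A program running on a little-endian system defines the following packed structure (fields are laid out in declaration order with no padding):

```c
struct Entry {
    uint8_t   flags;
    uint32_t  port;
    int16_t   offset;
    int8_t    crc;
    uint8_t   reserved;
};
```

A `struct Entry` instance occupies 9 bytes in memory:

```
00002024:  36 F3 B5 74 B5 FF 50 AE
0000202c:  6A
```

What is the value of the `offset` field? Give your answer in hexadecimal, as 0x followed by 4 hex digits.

0x50FF

`offset` follows `flags` (1 B), `port` (4 B), so it starts at offset 1 + 4 = 5 and occupies 2 bytes.
Bytes at offsets 5..6: FF 50.
Little-endian: lowest address holds the least-significant byte.
Reassemble most-significant byte first: 50 FF → 0x50FF.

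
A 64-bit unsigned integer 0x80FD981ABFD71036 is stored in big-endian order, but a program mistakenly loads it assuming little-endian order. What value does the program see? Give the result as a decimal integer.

Stored big-endian, the bytes at ascending addresses are 80 FD 98 1A BF D7 10 36.
Read back as little-endian, the first byte is least significant, giving 0x3610D7BF1A98FD80.
0x3610D7BF1A98FD80 = 3895850893460438400.

3895850893460438400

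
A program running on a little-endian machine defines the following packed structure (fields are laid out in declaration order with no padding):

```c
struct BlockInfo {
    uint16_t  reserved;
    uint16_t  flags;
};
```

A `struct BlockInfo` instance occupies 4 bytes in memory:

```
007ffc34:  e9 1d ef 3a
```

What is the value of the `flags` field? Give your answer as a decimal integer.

15087

`flags` follows `reserved` (2 bytes), so it starts at byte offset 2 and occupies 2 bytes.
Bytes at offsets 2..3: EF 3A.
In little-endian order the low byte comes first in memory.
Reassemble most-significant byte first: 3A EF → 0x3AEF.
0x3AEF = 15087.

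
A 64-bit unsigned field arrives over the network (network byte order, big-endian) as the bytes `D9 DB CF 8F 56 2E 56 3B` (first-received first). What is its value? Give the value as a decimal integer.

Big-endian stores the most-significant byte at the lowest address.
The bytes are already most-significant first: 0xD9DBCF8F562E563B.
0xD9DBCF8F562E563B = 15698369140663146043.

15698369140663146043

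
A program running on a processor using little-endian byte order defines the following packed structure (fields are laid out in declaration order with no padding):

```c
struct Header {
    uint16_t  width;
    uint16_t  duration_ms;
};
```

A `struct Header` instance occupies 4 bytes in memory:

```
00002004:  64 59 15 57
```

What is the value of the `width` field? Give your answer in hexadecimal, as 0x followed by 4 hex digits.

`width` is the first field, at byte offset 0, occupying 2 bytes.
Bytes at offsets 0..1: 64 59.
Little-endian stores the least-significant byte at the lowest address.
Reassemble most-significant byte first: 59 64 → 0x5964.

0x5964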